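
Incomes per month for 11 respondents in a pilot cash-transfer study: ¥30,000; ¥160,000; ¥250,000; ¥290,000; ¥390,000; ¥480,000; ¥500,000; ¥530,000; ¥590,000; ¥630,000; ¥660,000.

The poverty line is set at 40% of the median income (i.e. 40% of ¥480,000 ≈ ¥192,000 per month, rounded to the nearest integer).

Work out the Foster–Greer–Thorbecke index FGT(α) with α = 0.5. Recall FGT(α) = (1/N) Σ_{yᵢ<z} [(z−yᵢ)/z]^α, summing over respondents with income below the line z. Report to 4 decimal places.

Poor units: ¥30,000, ¥160,000 (q = 2 of N = 11).
Relative gaps: (192000−30000)/192000 = 0.8438; (192000−160000)/192000 = 0.1667.
Raised to α = 0.5: 0.91856; 0.40825.
Sum = 1.326807; FGT(0.5) = 1.326807 / 11 = 0.1206.

0.1206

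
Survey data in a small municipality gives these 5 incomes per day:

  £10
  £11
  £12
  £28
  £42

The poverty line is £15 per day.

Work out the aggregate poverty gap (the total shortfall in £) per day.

£12

Incomes under z: £10, £11, £12 (q = 3 of N = 5).
Individual gaps: 15−10 = 5; 15−11 = 4; 15−12 = 3.
Aggregate gap = £12.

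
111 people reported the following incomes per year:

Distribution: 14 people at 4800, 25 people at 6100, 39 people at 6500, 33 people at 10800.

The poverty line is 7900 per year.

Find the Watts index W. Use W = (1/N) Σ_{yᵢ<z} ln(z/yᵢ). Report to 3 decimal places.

Poor units: 14×4800, 25×6100, 39×6500 (q = 78 of N = 111).
Log shortfalls: ln(7900/4800) = 0.4982 (×14); ln(7900/6100) = 0.2586 (×25); ln(7900/6500) = 0.1951 (×39).
W = 21.047168 / 111 = 0.190.

0.190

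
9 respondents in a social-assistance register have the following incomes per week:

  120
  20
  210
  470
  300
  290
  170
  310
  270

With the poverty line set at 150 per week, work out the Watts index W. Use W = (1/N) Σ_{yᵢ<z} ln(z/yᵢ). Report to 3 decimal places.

0.249

Below z: 20, 120 (q = 2 of N = 9).
Log shortfalls: ln(150/20) = 2.0149; ln(150/120) = 0.2231.
W = 2.238047 / 9 = 0.249.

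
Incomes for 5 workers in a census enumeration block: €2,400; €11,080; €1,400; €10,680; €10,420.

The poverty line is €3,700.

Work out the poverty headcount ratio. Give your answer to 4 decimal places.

2 of the 5 workers have income below €3,700.
H = 2/5 = 0.4000.

0.4000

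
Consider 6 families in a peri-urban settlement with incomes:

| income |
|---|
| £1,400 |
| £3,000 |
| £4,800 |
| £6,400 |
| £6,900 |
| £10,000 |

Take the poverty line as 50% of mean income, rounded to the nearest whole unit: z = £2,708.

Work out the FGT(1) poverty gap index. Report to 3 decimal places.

Below z: £1,400 (q = 1 of N = 6).
Relative gaps: (2708−1400)/2708 = 0.4830.
Sum of shortfalls = 0.483013; P₁ averages over all N: 0.483013 / 6 = 0.081.

0.081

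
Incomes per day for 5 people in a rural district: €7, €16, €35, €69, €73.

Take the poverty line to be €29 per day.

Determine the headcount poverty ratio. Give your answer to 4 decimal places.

0.4000

2 of the 5 people have income below €29.
H = 2/5 = 0.4000.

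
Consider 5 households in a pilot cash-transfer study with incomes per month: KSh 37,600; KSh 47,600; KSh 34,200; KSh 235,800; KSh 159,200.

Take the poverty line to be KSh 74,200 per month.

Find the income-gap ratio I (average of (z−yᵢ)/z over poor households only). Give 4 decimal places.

Poor units: KSh 34,200, KSh 37,600, KSh 47,600 (q = 3 of N = 5).
Shortfall ratios (z−y)/z: 0.5391, 0.4933, 0.3585; sum = 1.390836.
I averages over the q = 3 poor units only: 1.390836 / 3 = 0.4636.

0.4636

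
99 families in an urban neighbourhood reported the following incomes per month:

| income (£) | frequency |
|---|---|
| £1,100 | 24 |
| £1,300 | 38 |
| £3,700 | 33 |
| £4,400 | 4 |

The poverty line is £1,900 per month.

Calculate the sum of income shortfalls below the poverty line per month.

£42,000

Poor units: 24×£1,100, 38×£1,300 (q = 62 of N = 99).
Individual gaps: 24×(1900−1100) = 19200; 38×(1900−1300) = 22800.
Aggregate gap = £42,000.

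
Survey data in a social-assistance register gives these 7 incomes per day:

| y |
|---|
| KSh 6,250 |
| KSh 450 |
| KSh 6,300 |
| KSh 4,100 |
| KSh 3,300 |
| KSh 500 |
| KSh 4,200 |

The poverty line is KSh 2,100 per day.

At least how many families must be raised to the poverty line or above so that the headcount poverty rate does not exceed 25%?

2 of the 7 families are poor, so H = 2/7 = 0.286.
A headcount ratio of at most 25% allows at most ⌊0.25 × 7⌋ = 1 poor families.
So at least 2 − 1 = 1 must be lifted.

1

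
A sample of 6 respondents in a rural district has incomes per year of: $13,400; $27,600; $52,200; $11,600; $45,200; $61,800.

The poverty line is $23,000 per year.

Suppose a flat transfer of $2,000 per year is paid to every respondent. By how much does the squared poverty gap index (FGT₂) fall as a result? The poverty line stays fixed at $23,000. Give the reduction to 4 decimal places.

0.0239

Before: below the line — $11,600, $13,400; squared poverty gap index (FGT₂) = 0.069981.
After the $2,000 transfer: below the line — $13,600, $15,400; squared poverty gap index (FGT₂) = 0.046037.
Reduction = 0.069981 − 0.046037 = 0.0239.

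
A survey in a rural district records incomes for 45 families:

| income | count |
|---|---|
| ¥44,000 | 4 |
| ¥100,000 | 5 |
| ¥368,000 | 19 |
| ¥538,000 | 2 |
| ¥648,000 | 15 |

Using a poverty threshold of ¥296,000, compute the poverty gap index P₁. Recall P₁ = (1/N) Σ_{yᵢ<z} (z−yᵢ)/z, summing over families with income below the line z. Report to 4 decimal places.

Below z: 4×¥44,000, 5×¥100,000 (q = 9 of N = 45).
Shortfall ratios: (296000−44000)/296000 = 0.8514 (×4); (296000−100000)/296000 = 0.6622 (×5).
Σ = 6.716216. Dividing by the full population N = 45 gives P₁ = 0.1492.

0.1492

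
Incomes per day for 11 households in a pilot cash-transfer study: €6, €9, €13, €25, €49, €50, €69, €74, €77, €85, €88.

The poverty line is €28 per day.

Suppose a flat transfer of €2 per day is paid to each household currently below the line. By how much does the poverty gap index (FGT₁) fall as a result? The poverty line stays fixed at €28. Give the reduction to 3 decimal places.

0.026

Before: below the line — €6, €9, €13, €25; poverty gap index (FGT₁) = 0.19156.
After the €2 transfer: below the line — €8, €11, €15, €27; poverty gap index (FGT₁) = 0.16558.
Reduction = 0.19156 − 0.16558 = 0.026.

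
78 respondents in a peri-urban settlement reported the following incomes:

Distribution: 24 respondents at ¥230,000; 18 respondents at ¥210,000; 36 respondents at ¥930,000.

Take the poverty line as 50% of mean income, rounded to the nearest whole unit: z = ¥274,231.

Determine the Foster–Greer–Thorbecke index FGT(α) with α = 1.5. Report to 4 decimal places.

Incomes under z: 18×¥210,000, 24×¥230,000 (q = 42 of N = 78).
Gap ratios (z−y)/z: (274231−210000)/274231 = 0.2342 (×18); (274231−230000)/274231 = 0.1613 (×24).
Raised to α = 1.5: 0.11336 (×18); 0.06478 (×24).
Sum = 3.595025; FGT(1.5) = 3.595025 / 78 = 0.0461.

0.0461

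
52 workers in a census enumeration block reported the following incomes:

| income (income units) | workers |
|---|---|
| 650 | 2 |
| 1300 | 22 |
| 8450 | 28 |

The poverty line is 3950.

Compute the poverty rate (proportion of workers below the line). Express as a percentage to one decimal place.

46.2%

24 of the 52 workers have income below 3950.
H = 24/52 = 46.2%.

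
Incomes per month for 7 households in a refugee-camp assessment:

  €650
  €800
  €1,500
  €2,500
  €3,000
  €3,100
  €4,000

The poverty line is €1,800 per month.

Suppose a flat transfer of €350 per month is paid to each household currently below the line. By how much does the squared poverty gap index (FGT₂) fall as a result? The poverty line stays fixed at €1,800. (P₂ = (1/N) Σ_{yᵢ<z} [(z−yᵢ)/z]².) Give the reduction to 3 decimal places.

0.060

Before: below the line — €650, €800, €1,500; squared poverty gap index (FGT₂) = 0.10637.
After the €350 transfer: below the line — €1,000, €1,150; squared poverty gap index (FGT₂) = 0.04685.
Reduction = 0.10637 − 0.04685 = 0.060.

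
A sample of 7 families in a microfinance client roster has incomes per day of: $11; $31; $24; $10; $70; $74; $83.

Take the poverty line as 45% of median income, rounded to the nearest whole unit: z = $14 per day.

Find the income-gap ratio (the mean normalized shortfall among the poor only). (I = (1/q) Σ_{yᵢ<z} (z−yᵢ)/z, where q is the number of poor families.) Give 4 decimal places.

Incomes under z: $10, $11 (q = 2 of N = 7).
Shortfall ratios (z−y)/z: 0.2857, 0.2143; sum = 0.500000.
The income-gap ratio divides by q (the poor only): 0.500000 / 2 = 0.2500.

0.2500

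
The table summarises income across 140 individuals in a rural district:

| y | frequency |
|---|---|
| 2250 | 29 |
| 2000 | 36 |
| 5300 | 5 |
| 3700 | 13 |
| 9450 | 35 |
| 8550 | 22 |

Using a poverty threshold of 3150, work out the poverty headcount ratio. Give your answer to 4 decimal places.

65 of the 140 individuals have income below 3150.
H = 65/140 = 0.4643.

0.4643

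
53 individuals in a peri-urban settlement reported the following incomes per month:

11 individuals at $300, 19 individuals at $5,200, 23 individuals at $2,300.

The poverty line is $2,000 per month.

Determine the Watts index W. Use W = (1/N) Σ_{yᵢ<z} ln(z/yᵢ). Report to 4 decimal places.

0.3937

Below the line: 11×$300 (q = 11 of N = 53).
Log gaps: ln(2000/300) = 1.8971 (×11).
W = 20.868320 / 53 = 0.3937.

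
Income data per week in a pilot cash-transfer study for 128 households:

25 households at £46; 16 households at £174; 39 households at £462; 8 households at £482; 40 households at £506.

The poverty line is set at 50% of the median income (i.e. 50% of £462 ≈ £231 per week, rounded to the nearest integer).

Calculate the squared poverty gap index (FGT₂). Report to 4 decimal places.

0.1329

Below z: 25×£46, 16×£174 (q = 41 of N = 128).
Shortfall ratios: (231−46)/231 = 0.8009 (×25); (231−174)/231 = 0.2468 (×16).
Squared: 0.6414 (×25); 0.0609 (×16).
Sum = 17.008845; P₂ = 17.008845 / 128 = 0.1329.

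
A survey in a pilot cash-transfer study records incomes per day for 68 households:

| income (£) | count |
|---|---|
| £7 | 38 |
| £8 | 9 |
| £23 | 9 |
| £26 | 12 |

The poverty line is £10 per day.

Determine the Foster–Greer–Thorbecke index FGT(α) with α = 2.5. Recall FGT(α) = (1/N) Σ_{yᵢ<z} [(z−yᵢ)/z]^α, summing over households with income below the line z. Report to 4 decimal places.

Incomes under z: 38×£7, 9×£8 (q = 47 of N = 68).
Shortfall ratios: (10−7)/10 = 0.3000 (×38); (10−8)/10 = 0.2000 (×9).
Raised to α = 2.5: 0.04930 (×38); 0.01789 (×9).
Sum = 2.034208; FGT(2.5) = 2.034208 / 68 = 0.0299.

0.0299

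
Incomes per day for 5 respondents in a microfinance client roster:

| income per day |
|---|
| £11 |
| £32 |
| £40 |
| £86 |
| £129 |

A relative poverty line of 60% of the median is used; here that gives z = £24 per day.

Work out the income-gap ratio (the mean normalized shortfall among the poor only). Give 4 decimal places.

Poor units: £11 (q = 1 of N = 5).
Relative gaps: 0.5417; sum = 0.541667.
I averages over the q = 1 poor units only: 0.541667 / 1 = 0.5417.

0.5417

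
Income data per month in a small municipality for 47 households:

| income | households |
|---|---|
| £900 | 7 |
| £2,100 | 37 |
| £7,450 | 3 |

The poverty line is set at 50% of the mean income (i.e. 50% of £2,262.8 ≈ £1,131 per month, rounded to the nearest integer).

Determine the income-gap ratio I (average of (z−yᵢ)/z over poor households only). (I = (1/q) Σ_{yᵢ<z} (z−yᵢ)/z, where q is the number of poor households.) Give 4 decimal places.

Incomes under z: 7×£900 (q = 7 of N = 47).
Relative gaps: 0.2042 (×7); sum = 1.429708.
The income-gap ratio divides by q (the poor only): 1.429708 / 7 = 0.2042.

0.2042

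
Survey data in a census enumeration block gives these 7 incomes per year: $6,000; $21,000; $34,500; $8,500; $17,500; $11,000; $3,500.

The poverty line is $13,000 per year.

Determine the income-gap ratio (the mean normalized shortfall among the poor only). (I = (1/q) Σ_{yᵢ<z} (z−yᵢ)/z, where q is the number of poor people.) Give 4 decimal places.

0.4423

Below z: $3,500, $6,000, $8,500, $11,000 (q = 4 of N = 7).
Relative gaps: 0.7308, 0.5385, 0.3462, 0.1538; sum = 1.769231.
I averages over the q = 4 poor units only: 1.769231 / 4 = 0.4423.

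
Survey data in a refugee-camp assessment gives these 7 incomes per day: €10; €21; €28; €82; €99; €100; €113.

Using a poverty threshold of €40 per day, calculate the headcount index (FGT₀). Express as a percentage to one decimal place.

42.9%

3 of the 7 people have income below €40.
H = 3/7 = 42.9%.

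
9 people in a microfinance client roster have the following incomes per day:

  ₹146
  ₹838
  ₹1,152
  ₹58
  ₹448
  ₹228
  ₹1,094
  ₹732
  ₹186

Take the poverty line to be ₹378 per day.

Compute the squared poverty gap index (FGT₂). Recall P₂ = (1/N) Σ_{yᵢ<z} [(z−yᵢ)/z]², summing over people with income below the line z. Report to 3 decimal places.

Below the line: ₹58, ₹146, ₹186, ₹228 (q = 4 of N = 9).
Shortfall ratios: (378−58)/378 = 0.8466; (378−146)/378 = 0.6138; (378−186)/378 = 0.5079; (378−228)/378 = 0.3968.
Squared: 0.7167; 0.3767; 0.2580; 0.1575.
Sum = 1.508832; P₂ = 1.508832 / 9 = 0.168.

0.168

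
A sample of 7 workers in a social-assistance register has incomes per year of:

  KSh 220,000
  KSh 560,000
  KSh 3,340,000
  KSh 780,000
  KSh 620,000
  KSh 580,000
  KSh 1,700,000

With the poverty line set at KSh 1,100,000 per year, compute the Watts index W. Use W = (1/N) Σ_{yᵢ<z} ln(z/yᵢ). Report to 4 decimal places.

0.5488

Poor units: KSh 220,000, KSh 560,000, KSh 580,000, KSh 620,000, KSh 780,000 (q = 5 of N = 7).
ln(z/y) terms: ln(1100000/220000) = 1.6094; ln(1100000/560000) = 0.6751; ln(1100000/580000) = 0.6400; ln(1100000/620000) = 0.5733; ln(1100000/780000) = 0.3438.
W = 3.841721 / 7 = 0.5488.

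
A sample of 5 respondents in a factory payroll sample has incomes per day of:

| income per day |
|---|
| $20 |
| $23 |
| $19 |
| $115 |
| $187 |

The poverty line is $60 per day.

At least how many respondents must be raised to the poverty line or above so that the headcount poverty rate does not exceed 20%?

3 of the 5 respondents are poor, so H = 3/5 = 0.600.
A headcount ratio of at most 20% allows at most ⌊0.20 × 5⌋ = 1 poor respondents.
So at least 3 − 1 = 2 must be lifted.

2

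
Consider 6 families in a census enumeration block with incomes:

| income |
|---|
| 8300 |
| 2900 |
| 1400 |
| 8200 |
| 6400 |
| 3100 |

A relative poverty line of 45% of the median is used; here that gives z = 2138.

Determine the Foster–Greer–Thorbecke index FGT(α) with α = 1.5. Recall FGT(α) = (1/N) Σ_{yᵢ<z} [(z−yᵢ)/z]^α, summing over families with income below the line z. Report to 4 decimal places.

0.0338

Below the line: 1400 (q = 1 of N = 6).
Shortfall ratios: (2138−1400)/2138 = 0.3452.
Raised to α = 1.5: 0.20280.
Sum = 0.202802; FGT(1.5) = 0.202802 / 6 = 0.0338.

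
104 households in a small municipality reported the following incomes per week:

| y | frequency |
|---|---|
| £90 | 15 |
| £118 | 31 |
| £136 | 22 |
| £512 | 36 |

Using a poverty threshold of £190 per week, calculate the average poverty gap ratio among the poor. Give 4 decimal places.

Below z: 15×£90, 31×£118, 22×£136 (q = 68 of N = 104).
Shortfall ratios (z−y)/z: 0.5263 (×15), 0.3789 (×31), 0.2842 (×22); sum = 25.894737.
I averages over the q = 68 poor units only: 25.894737 / 68 = 0.3808.

0.3808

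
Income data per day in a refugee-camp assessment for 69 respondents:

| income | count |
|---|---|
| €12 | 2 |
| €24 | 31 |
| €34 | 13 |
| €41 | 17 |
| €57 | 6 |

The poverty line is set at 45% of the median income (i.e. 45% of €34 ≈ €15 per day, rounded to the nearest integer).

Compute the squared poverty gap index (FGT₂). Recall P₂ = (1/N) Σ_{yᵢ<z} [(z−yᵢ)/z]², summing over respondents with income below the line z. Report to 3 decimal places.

Incomes under z: 2×€12 (q = 2 of N = 69).
Normalized shortfalls: (15−12)/15 = 0.2000 (×2).
Squared: 0.0400 (×2).
Sum = 0.080000; P₂ = 0.080000 / 69 = 0.001.

0.001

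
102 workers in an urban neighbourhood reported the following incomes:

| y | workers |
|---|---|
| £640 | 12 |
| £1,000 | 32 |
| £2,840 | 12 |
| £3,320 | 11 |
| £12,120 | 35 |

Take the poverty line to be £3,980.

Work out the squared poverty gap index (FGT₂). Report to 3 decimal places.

Incomes under z: 12×£640, 32×£1,000, 12×£2,840, 11×£3,320 (q = 67 of N = 102).
Relative gaps: (3980−640)/3980 = 0.8392 (×12); (3980−1000)/3980 = 0.7487 (×32); (3980−2840)/3980 = 0.2864 (×12); (3980−3320)/3980 = 0.1658 (×11).
Squared: 0.7042 (×12); 0.5606 (×32); 0.0820 (×12); 0.0275 (×11).
Sum = 27.677761; P₂ = 27.677761 / 102 = 0.271.

0.271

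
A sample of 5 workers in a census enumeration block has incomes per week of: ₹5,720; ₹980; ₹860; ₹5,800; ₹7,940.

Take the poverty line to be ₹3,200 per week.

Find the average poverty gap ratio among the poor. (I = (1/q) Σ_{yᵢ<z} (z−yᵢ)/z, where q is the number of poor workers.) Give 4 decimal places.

0.7125

Below the line: ₹860, ₹980 (q = 2 of N = 5).
Relative gaps: 0.7312, 0.6937; sum = 1.425000.
I averages over the q = 2 poor units only: 1.425000 / 2 = 0.7125.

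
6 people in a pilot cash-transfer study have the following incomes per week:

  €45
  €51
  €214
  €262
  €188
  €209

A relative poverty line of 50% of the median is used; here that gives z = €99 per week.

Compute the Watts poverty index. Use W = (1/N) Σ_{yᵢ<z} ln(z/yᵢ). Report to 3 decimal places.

Incomes under z: €45, €51 (q = 2 of N = 6).
ln(z/y) terms: ln(99/45) = 0.7885; ln(99/51) = 0.6633.
W = 1.451752 / 6 = 0.242.

0.242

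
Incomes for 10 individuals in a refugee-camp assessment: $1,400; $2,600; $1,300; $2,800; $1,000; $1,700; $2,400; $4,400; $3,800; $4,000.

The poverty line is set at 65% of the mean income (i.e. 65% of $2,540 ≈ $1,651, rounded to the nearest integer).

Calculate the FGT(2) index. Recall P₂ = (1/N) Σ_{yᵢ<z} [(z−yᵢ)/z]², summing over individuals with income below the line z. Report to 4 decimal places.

Below the line: $1,000, $1,300, $1,400 (q = 3 of N = 10).
Gap ratios (z−y)/z: (1651−1000)/1651 = 0.3943; (1651−1300)/1651 = 0.2126; (1651−1400)/1651 = 0.1520.
Squared: 0.1555; 0.0452; 0.0231.
Sum = 0.223789; P₂ = 0.223789 / 10 = 0.0224.

0.0224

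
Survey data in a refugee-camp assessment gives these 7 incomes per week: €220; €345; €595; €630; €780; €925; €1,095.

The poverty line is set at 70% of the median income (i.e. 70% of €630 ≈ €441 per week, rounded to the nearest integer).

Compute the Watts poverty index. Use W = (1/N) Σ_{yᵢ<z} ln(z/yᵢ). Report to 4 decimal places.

0.1344

Poor units: €220, €345 (q = 2 of N = 7).
Log gaps: ln(441/220) = 0.6954; ln(441/345) = 0.2455.
W = 0.940918 / 7 = 0.1344.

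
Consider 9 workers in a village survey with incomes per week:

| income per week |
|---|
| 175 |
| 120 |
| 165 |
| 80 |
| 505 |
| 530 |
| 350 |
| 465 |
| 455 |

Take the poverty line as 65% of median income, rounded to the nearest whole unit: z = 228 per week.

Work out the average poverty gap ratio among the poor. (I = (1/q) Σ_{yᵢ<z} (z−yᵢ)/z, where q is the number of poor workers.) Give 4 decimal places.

Below z: 80, 120, 165, 175 (q = 4 of N = 9).
Shortfall ratios (z−y)/z: 0.6491, 0.4737, 0.2763, 0.2325; sum = 1.631579.
The income-gap ratio divides by q (the poor only): 1.631579 / 4 = 0.4079.

0.4079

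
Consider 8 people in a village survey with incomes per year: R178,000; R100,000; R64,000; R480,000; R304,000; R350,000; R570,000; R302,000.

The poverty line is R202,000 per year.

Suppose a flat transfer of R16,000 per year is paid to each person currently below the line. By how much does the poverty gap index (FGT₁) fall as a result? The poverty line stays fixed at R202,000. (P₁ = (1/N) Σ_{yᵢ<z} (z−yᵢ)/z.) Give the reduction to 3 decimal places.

0.030

Before: below the line — R64,000, R100,000, R178,000; poverty gap index (FGT₁) = 0.16337.
After the R16,000 transfer: below the line — R80,000, R116,000, R194,000; poverty gap index (FGT₁) = 0.13366.
Reduction = 0.16337 − 0.13366 = 0.030.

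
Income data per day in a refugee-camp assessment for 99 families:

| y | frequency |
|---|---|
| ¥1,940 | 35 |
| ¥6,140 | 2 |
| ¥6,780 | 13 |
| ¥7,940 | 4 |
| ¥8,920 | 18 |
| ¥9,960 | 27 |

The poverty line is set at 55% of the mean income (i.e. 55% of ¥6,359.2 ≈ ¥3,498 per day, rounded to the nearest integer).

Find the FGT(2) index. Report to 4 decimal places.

Incomes under z: 35×¥1,940 (q = 35 of N = 99).
Normalized shortfalls: (3498−1940)/3498 = 0.4454 (×35).
Squared: 0.1984 (×35).
Sum = 6.943259; P₂ = 6.943259 / 99 = 0.0701.

0.0701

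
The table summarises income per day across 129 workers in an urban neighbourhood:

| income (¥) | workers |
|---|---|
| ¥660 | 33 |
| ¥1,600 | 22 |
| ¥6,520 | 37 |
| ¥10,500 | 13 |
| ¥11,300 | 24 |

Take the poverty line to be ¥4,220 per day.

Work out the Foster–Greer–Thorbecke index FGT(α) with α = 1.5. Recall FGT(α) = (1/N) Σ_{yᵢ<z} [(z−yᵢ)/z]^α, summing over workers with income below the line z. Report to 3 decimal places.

0.282

Below the line: 33×¥660, 22×¥1,600 (q = 55 of N = 129).
Relative gaps: (4220−660)/4220 = 0.8436 (×33); (4220−1600)/4220 = 0.6209 (×22).
Raised to α = 1.5: 0.77483 (×33); 0.48920 (×22).
Sum = 36.331705; FGT(1.5) = 36.331705 / 129 = 0.282.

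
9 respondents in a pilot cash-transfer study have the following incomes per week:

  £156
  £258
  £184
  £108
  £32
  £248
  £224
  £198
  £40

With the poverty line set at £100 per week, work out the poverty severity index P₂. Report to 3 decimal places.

0.091

Below the line: £32, £40 (q = 2 of N = 9).
Normalized shortfalls: (100−32)/100 = 0.6800; (100−40)/100 = 0.6000.
Squared: 0.4624; 0.3600.
Sum = 0.822400; P₂ = 0.822400 / 9 = 0.091.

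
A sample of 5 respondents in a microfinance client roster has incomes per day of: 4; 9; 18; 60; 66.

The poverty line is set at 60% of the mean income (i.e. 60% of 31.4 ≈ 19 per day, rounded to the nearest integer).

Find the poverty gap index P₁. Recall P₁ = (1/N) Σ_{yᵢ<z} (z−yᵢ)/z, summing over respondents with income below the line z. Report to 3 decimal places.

Below z: 4, 9, 18 (q = 3 of N = 5).
Normalized shortfalls: (19−4)/19 = 0.7895; (19−9)/19 = 0.5263; (19−18)/19 = 0.0526.
Sum of shortfalls = 1.368421; P₁ averages over all N: 1.368421 / 5 = 0.274.

0.274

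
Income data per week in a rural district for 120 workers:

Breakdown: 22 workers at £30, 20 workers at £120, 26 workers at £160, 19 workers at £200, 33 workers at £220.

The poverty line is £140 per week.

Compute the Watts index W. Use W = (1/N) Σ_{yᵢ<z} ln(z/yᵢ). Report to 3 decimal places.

Incomes under z: 22×£30, 20×£120 (q = 42 of N = 120).
ln(z/y) terms: ln(140/30) = 1.5404 (×22); ln(140/120) = 0.1542 (×20).
W = 36.972804 / 120 = 0.308.

0.308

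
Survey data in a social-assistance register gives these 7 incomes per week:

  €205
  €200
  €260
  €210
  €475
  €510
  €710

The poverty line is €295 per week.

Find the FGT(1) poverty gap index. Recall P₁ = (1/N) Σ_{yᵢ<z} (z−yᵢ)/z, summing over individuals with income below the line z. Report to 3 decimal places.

Poor units: €200, €205, €210, €260 (q = 4 of N = 7).
Relative gaps: (295−200)/295 = 0.3220; (295−205)/295 = 0.3051; (295−210)/295 = 0.2881; (295−260)/295 = 0.1186.
Σ = 1.033898. Dividing by the full population N = 7 gives P₁ = 0.148.

0.148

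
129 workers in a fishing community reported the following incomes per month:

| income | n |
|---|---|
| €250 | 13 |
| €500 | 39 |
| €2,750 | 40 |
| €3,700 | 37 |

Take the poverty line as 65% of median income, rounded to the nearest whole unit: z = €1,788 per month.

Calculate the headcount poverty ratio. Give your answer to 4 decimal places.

52 of the 129 workers have income below €1,788.
H = 52/129 = 0.4031.

0.4031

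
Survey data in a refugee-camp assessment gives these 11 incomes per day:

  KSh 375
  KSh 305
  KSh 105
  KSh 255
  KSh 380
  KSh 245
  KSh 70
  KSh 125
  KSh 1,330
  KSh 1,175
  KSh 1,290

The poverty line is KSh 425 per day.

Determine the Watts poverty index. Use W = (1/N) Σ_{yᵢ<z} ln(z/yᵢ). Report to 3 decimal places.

Below the line: KSh 70, KSh 105, KSh 125, KSh 245, KSh 255, KSh 305, KSh 375, KSh 380 (q = 8 of N = 11).
Log shortfalls: ln(425/70) = 1.8036; ln(425/105) = 1.3981; ln(425/125) = 1.2238; ln(425/245) = 0.5508; ln(425/255) = 0.5108; ln(425/305) = 0.3318; ln(425/375) = 0.1252; ln(425/380) = 0.1119.
W = 6.056013 / 11 = 0.551.

0.551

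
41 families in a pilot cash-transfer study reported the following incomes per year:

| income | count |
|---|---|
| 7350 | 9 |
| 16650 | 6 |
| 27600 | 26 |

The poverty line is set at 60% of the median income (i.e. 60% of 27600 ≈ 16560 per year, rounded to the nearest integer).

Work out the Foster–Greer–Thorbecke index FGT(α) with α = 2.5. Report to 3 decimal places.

0.051

Below the line: 9×7350 (q = 9 of N = 41).
Normalized shortfalls: (16560−7350)/16560 = 0.5562 (×9).
Raised to α = 2.5: 0.23067 (×9).
Sum = 2.076064; FGT(2.5) = 2.076064 / 41 = 0.051.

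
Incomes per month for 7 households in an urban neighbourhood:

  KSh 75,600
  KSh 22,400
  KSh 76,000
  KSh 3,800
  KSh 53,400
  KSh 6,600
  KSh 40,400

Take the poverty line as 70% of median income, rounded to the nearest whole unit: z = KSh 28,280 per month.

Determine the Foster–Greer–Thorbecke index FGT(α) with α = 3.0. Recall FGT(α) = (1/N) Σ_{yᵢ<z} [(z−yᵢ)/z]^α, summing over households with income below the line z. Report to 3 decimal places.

0.158

Below z: KSh 3,800, KSh 6,600, KSh 22,400 (q = 3 of N = 7).
Normalized shortfalls: (28280−3800)/28280 = 0.8656; (28280−6600)/28280 = 0.7666; (28280−22400)/28280 = 0.2079.
Raised to α = 3.0: 0.64863; 0.45055; 0.00899.
Sum = 1.108164; FGT(3.0) = 1.108164 / 7 = 0.158.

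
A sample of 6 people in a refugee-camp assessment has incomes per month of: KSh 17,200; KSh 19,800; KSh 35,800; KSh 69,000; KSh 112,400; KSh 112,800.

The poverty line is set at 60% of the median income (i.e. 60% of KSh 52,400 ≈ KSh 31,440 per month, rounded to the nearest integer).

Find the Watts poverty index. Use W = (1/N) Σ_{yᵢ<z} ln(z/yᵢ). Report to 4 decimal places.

0.1776

Below z: KSh 17,200, KSh 19,800 (q = 2 of N = 6).
ln(z/y) terms: ln(31440/17200) = 0.6032; ln(31440/19800) = 0.4624.
W = 1.065571 / 6 = 0.1776.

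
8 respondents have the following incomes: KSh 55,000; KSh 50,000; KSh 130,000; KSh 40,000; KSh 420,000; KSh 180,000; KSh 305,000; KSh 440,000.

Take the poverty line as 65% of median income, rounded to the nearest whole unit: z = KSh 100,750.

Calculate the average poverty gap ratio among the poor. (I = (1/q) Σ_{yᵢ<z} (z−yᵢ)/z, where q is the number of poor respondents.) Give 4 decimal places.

Below the line: KSh 40,000, KSh 50,000, KSh 55,000 (q = 3 of N = 8).
Shortfall ratios (z−y)/z: 0.6030, 0.5037, 0.4541; sum = 1.560794.
The income-gap ratio divides by q (the poor only): 1.560794 / 3 = 0.5203.

0.5203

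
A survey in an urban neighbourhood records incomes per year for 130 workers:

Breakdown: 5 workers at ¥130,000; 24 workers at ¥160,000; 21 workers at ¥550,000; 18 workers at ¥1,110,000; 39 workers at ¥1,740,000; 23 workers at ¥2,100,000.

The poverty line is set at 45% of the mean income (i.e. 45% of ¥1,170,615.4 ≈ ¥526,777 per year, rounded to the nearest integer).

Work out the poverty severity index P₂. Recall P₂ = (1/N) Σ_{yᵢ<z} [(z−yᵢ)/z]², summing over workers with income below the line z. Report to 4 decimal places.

Below the line: 5×¥130,000, 24×¥160,000 (q = 29 of N = 130).
Shortfall ratios: (526777−130000)/526777 = 0.7532 (×5); (526777−160000)/526777 = 0.6963 (×24).
Squared: 0.5673 (×5); 0.4848 (×24).
Sum = 14.471551; P₂ = 14.471551 / 130 = 0.1113.

0.1113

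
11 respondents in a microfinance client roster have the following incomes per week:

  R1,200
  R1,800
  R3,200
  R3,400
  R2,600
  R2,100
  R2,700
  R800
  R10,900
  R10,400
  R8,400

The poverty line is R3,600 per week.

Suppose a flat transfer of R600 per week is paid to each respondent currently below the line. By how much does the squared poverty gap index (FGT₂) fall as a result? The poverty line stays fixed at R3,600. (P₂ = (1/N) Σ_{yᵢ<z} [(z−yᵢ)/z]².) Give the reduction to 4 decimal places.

0.0738

Before: below the line — R800, R1,200, R1,800, R2,100, R2,600, R2,700, R3,200, R3,400; squared poverty gap index (FGT₂) = 0.148008.
After the R600 transfer: below the line — R1,400, R1,800, R2,400, R2,700, R3,200, R3,300; squared poverty gap index (FGT₂) = 0.074214.
Reduction = 0.148008 − 0.074214 = 0.0738.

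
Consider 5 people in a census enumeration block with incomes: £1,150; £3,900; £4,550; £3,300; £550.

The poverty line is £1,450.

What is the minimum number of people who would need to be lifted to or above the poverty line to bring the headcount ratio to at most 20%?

Currently q = 2 of N = 5 are below the line (H = 0.400).
A headcount ratio of at most 20% allows at most ⌊0.20 × 5⌋ = 1 poor people.
So at least 2 − 1 = 1 must be lifted.

1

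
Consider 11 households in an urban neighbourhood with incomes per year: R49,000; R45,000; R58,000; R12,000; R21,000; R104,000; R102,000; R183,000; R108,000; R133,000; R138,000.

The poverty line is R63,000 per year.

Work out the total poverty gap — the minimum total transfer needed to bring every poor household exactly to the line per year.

Below z: R12,000, R21,000, R45,000, R49,000, R58,000 (q = 5 of N = 11).
Individual gaps: 63000−12000 = 51000; 63000−21000 = 42000; 63000−45000 = 18000; 63000−49000 = 14000; 63000−58000 = 5000.
Aggregate gap = R130,000.

R130,000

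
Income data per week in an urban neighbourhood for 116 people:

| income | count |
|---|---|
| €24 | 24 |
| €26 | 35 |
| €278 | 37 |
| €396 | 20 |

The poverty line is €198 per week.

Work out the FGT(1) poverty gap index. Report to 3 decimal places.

0.444

Incomes under z: 24×€24, 35×€26 (q = 59 of N = 116).
Relative gaps: (198−24)/198 = 0.8788 (×24); (198−26)/198 = 0.8687 (×35).
Sum of shortfalls = 51.494949; P₁ averages over all N: 51.494949 / 116 = 0.444.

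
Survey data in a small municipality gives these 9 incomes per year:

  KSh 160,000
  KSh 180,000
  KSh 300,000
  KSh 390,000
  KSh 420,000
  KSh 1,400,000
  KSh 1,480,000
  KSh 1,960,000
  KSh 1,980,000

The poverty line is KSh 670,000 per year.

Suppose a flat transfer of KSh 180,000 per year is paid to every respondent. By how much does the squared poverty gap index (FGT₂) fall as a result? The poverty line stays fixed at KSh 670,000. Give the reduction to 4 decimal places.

Before: below the line — KSh 160,000, KSh 180,000, KSh 300,000, KSh 390,000, KSh 420,000; squared poverty gap index (FGT₂) = 0.192569.
After the KSh 180,000 transfer: below the line — KSh 340,000, KSh 360,000, KSh 480,000, KSh 570,000, KSh 600,000; squared poverty gap index (FGT₂) = 0.063365.
Reduction = 0.192569 − 0.063365 = 0.1292.

0.1292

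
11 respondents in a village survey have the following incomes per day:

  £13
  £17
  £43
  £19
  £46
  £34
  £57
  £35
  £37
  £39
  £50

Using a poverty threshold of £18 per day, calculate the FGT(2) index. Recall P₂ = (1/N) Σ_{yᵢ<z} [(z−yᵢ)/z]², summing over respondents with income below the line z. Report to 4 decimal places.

0.0073

Poor units: £13, £17 (q = 2 of N = 11).
Relative gaps: (18−13)/18 = 0.2778; (18−17)/18 = 0.0556.
Squared: 0.0772; 0.0031.
Sum = 0.080247; P₂ = 0.080247 / 11 = 0.0073.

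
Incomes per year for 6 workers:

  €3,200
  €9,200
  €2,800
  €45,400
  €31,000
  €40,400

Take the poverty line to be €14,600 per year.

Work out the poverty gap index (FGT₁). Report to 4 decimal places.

Poor units: €2,800, €3,200, €9,200 (q = 3 of N = 6).
Shortfall ratios: (14600−2800)/14600 = 0.8082; (14600−3200)/14600 = 0.7808; (14600−9200)/14600 = 0.3699.
Sum of shortfalls = 1.958904; P₁ averages over all N: 1.958904 / 6 = 0.3265.

0.3265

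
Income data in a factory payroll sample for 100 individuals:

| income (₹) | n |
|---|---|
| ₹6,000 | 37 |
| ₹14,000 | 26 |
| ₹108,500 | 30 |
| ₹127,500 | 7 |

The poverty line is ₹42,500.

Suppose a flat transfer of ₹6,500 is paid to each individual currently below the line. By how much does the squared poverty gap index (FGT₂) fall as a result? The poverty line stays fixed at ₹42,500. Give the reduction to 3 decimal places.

Before: below the line — 37×₹6,000, 26×₹14,000; squared poverty gap index (FGT₂) = 0.38982.
After the ₹6,500 transfer: below the line — 37×₹12,500, 26×₹20,500; squared poverty gap index (FGT₂) = 0.25403.
Reduction = 0.38982 − 0.25403 = 0.136.

0.136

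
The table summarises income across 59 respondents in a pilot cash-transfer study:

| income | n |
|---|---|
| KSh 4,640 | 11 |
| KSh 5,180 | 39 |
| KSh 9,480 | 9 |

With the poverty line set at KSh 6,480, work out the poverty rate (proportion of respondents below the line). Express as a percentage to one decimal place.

50 of the 59 respondents have income below KSh 6,480.
H = 50/59 = 84.7%.

84.7%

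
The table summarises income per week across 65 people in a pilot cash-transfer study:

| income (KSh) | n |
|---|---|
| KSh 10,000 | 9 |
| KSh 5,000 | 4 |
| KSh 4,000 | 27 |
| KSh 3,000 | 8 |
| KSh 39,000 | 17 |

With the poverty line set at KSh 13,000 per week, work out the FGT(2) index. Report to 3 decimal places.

Poor units: 8×KSh 3,000, 27×KSh 4,000, 4×KSh 5,000, 9×KSh 10,000 (q = 48 of N = 65).
Gap ratios (z−y)/z: (13000−3000)/13000 = 0.7692 (×8); (13000−4000)/13000 = 0.6923 (×27); (13000−5000)/13000 = 0.6154 (×4); (13000−10000)/13000 = 0.2308 (×9).
Squared: 0.5917 (×8); 0.4793 (×27); 0.3787 (×4); 0.0533 (×9).
Sum = 19.668639; P₂ = 19.668639 / 65 = 0.303.

0.303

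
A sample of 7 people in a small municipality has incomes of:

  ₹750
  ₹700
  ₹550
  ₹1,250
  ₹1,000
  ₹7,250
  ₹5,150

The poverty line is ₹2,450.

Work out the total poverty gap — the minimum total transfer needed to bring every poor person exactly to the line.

Below the line: ₹550, ₹700, ₹750, ₹1,000, ₹1,250 (q = 5 of N = 7).
Individual gaps: 2450−550 = 1900; 2450−700 = 1750; 2450−750 = 1700; 2450−1000 = 1450; 2450−1250 = 1200.
Aggregate gap = ₹8,000.

₹8,000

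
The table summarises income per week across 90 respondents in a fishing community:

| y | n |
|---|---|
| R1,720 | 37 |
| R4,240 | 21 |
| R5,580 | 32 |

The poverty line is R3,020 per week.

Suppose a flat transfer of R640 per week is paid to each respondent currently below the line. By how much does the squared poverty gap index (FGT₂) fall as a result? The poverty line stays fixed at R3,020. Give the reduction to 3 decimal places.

0.057

Before: below the line — 37×R1,720; squared poverty gap index (FGT₂) = 0.07618.
After the R640 transfer: below the line — 37×R2,360; squared poverty gap index (FGT₂) = 0.01964.
Reduction = 0.07618 − 0.01964 = 0.057.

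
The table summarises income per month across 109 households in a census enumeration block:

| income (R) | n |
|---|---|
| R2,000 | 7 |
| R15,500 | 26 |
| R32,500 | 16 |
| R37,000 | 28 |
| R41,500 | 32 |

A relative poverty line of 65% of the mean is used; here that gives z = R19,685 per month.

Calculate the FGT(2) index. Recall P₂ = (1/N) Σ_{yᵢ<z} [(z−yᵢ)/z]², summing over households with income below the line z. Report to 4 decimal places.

0.0626

Incomes under z: 7×R2,000, 26×R15,500 (q = 33 of N = 109).
Normalized shortfalls: (19685−2000)/19685 = 0.8984 (×7); (19685−15500)/19685 = 0.2126 (×26).
Squared: 0.8071 (×7); 0.0452 (×26).
Sum = 6.825006; P₂ = 6.825006 / 109 = 0.0626.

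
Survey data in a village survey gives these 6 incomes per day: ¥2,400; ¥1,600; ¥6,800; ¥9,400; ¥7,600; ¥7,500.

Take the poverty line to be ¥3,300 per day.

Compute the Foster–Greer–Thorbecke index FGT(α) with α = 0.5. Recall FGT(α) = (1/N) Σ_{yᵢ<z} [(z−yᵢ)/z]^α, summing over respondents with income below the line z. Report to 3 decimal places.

0.207

Incomes under z: ¥1,600, ¥2,400 (q = 2 of N = 6).
Relative gaps: (3300−1600)/3300 = 0.5152; (3300−2400)/3300 = 0.2727.
Raised to α = 0.5: 0.71774; 0.52223.
Sum = 1.239974; FGT(0.5) = 1.239974 / 6 = 0.207.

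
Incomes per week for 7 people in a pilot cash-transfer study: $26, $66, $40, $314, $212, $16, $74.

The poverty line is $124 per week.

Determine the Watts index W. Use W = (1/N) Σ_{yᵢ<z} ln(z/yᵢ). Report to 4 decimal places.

0.8412

Poor units: $16, $26, $40, $66, $74 (q = 5 of N = 7).
Log gaps: ln(124/16) = 2.0477; ln(124/26) = 1.5622; ln(124/40) = 1.1314; ln(124/66) = 0.6306; ln(124/74) = 0.5162.
W = 5.888123 / 7 = 0.8412.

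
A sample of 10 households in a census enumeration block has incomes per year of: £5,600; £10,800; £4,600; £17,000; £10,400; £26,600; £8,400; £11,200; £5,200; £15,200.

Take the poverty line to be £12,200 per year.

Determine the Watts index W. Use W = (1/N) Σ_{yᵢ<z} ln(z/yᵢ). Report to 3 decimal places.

Poor units: £4,600, £5,200, £5,600, £8,400, £10,400, £10,800, £11,200 (q = 7 of N = 10).
Log gaps: ln(12200/4600) = 0.9754; ln(12200/5200) = 0.8528; ln(12200/5600) = 0.7787; ln(12200/8400) = 0.3732; ln(12200/10400) = 0.1596; ln(12200/10800) = 0.1219; ln(12200/11200) = 0.0855.
W = 3.347073 / 10 = 0.335.

0.335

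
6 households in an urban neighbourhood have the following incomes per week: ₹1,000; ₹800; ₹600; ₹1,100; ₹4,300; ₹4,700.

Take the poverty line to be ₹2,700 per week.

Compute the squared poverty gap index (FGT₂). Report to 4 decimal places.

Below the line: ₹600, ₹800, ₹1,000, ₹1,100 (q = 4 of N = 6).
Gap ratios (z−y)/z: (2700−600)/2700 = 0.7778; (2700−800)/2700 = 0.7037; (2700−1000)/2700 = 0.6296; (2700−1100)/2700 = 0.5926.
Squared: 0.6049; 0.4952; 0.3964; 0.3512.
Sum = 1.847737; P₂ = 1.847737 / 6 = 0.3080.

0.3080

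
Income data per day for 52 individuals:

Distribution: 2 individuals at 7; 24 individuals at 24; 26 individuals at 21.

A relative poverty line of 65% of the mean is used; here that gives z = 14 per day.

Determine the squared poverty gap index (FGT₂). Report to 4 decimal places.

0.0096

Poor units: 2×7 (q = 2 of N = 52).
Gap ratios (z−y)/z: (14−7)/14 = 0.5000 (×2).
Squared: 0.2500 (×2).
Sum = 0.500000; P₂ = 0.500000 / 52 = 0.0096.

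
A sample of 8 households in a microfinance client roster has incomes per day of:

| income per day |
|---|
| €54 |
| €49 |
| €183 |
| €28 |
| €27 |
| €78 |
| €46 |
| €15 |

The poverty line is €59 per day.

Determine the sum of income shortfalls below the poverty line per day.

Poor units: €15, €27, €28, €46, €49, €54 (q = 6 of N = 8).
Individual gaps: 59−15 = 44; 59−27 = 32; 59−28 = 31; 59−46 = 13; 59−49 = 10; 59−54 = 5.
Aggregate gap = €135.

€135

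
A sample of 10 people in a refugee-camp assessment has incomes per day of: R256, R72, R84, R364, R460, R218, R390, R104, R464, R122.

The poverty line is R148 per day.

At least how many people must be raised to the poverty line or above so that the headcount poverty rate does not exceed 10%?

4 of the 10 people are poor, so H = 4/10 = 0.400.
A headcount ratio of at most 10% allows at most ⌊0.10 × 10⌋ = 1 poor people.
So at least 4 − 1 = 3 must be lifted.

3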